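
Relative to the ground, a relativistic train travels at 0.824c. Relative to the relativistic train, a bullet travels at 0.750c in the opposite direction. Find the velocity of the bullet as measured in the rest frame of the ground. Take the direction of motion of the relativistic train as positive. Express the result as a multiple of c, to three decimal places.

+0.194c

With v = 0.824 and u' = -0.750 (in units of c),
u = (u' + v)/(1 + u'v/c²):
u = (-0.750 + 0.824) / (1 + (-0.750)·0.824) = 0.0740/0.3820 = 0.1937
(Galilean addition would give +0.074c.)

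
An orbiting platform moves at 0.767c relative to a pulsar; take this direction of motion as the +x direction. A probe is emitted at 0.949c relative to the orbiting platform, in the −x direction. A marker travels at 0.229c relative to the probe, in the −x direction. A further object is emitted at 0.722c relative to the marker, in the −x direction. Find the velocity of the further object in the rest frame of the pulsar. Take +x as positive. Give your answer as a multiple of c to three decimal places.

-0.961c

Apply u = (u' + v)/(1 + u'v/c²) successively, working outward toward the pulsar.
Start: velocity of the orbiting platform relative to the pulsar = 0.7670c.
Compose with the probe (u' = -0.949 in the orbiting platform frame): u_1 = (-0.949 + 0.767) / (1 + (-0.949)·0.767) = -0.1820/0.2721 = -0.6688.
Compose with the marker (u' = -0.229 in the probe frame): u_2 = (-0.229 + (-0.669)) / (1 + (-0.229)·(-0.669)) = -0.8978/1.1532 = -0.7786.
Compose with the further object (u' = -0.722 in the marker frame): u_3 = (-0.722 + (-0.779)) / (1 + (-0.722)·(-0.779)) = -1.5006/1.5621 = -0.9606.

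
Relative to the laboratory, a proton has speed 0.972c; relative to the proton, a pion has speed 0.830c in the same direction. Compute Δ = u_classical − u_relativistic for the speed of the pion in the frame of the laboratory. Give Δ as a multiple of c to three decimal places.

Δ = 0.805c

Galilean: u_cl = 0.830 + 0.972 = 1.8020.
Relativistic: u_rel = (0.830 + 0.972) / (1 + 0.830·0.972) = 1.8020/1.8068 = 0.9974.
Δ = 1.8020 − 0.9974 = 0.8046.
(The classical prediction exceeds c; the relativistic result does not.)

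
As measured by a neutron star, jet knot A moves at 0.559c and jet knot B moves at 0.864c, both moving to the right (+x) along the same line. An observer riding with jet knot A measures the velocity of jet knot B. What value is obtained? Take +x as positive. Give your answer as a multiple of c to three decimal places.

β_A = 0.559, β_B = 0.864.
Transform to A's frame with the inverse velocity-addition law: u' = (u − v)/(1 − uv/c²), taking u = β_B and v = β_A.
u' = (0.864 − 0.559) / (1 − (0.559)(0.864)) = 0.3050/0.5170 = 0.5899.

+0.590c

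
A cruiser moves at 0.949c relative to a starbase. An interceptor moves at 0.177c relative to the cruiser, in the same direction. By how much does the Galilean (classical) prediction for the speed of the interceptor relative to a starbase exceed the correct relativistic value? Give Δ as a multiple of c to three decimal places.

Δ = 0.162c

Galilean: u_cl = 0.177 + 0.949 = 1.1260.
Relativistic: u_rel = (0.177 + 0.949) / (1 + 0.177·0.949) = 1.1260/1.1680 = 0.9641.
Δ = 1.1260 − 0.9641 = 0.1619.
(The classical prediction exceeds c; the relativistic result does not.)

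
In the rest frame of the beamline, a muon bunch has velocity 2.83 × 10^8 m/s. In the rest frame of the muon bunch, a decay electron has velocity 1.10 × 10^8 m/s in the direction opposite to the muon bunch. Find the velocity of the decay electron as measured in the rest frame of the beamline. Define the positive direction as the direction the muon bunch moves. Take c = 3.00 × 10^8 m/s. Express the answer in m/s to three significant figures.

In units of c (dividing by 3.00 × 10^8 m/s): v = 0.943, u' = -0.367.
u = (u' + v)/(1 + u'v/c²):
u = (-0.367 + 0.943) / (1 + (-0.367)·0.943) = 0.5767/0.6541 = 0.8816
Converting back: u = 0.8816 × 3.00 × 10^8 m/s.

+2.64 × 10^8 m/s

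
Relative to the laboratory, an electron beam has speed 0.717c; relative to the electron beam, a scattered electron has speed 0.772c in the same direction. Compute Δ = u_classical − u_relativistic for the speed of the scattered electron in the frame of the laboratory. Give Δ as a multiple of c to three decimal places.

Galilean: u_cl = 0.772 + 0.717 = 1.4890.
Relativistic: u_rel = (0.772 + 0.717) / (1 + 0.772·0.717) = 1.4890/1.5535 = 0.9585.
Δ = 1.4890 − 0.9585 = 0.5305.
(The classical prediction exceeds c; the relativistic result does not.)

Δ = 0.531c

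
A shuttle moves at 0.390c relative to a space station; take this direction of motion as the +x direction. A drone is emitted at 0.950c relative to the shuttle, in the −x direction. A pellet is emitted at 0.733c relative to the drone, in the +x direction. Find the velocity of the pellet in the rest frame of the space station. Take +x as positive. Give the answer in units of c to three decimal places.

-0.450c

Apply u = (u' + v)/(1 + u'v/c²) successively, working outward toward the space station.
Start: velocity of the shuttle relative to the space station = 0.3900c.
Compose with the drone (u' = -0.950 in the shuttle frame): u_1 = (-0.950 + 0.390) / (1 + (-0.950)·0.390) = -0.5600/0.6295 = -0.8896.
Compose with the pellet (u' = 0.733 in the drone frame): u_2 = (0.733 + (-0.890)) / (1 + 0.733·(-0.890)) = -0.1566/0.3479 = -0.4501.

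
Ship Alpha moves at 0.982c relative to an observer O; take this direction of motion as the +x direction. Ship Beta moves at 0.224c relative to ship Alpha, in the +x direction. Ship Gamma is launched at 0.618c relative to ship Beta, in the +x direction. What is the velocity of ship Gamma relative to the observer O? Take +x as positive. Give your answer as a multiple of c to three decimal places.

0.997c

Apply u = (u' + v)/(1 + u'v/c²) successively, working outward toward the observer O.
Start: velocity of ship Alpha relative to the observer O = 0.9820c.
Compose with ship Beta (u' = 0.224 in ship Alpha frame): u_1 = (0.224 + 0.982) / (1 + 0.224·0.982) = 1.2060/1.2200 = 0.9886.
Compose with ship Gamma (u' = 0.618 in ship Beta frame): u_2 = (0.618 + 0.989) / (1 + 0.618·0.989) = 1.6066/1.6109 = 0.9973.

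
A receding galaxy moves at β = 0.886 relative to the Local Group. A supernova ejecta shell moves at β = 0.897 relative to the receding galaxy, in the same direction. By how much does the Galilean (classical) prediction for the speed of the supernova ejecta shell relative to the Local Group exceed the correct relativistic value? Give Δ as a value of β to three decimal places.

Galilean: u_cl = 0.897 + 0.886 = 1.7830.
Relativistic: u_rel = (0.897 + 0.886) / (1 + 0.897·0.886) = 1.7830/1.7947 = 0.9935.
Δ = 1.7830 − 0.9935 = 0.7895.
(The classical prediction exceeds c; the relativistic result does not.)

Δ = 0.790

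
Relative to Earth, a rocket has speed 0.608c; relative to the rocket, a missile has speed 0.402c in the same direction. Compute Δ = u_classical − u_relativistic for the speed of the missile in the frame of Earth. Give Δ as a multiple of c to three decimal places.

Δ = 0.198c

Galilean: u_cl = 0.402 + 0.608 = 1.0100.
Relativistic: u_rel = (0.402 + 0.608) / (1 + 0.402·0.608) = 1.0100/1.2444 = 0.8116.
Δ = 1.0100 − 0.8116 = 0.1984.
(The classical prediction exceeds c; the relativistic result does not.)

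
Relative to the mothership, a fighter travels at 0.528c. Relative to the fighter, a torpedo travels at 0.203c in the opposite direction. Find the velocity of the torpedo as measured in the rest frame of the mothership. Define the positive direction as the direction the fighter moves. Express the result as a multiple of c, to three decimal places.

With v = 0.528 and u' = -0.203 (in units of c),
u = (u' + v)/(1 + u'v/c²):
u = (-0.203 + 0.528) / (1 + (-0.203)·0.528) = 0.3250/0.8928 = 0.3640
(Galilean addition would give +0.325c.)

+0.364c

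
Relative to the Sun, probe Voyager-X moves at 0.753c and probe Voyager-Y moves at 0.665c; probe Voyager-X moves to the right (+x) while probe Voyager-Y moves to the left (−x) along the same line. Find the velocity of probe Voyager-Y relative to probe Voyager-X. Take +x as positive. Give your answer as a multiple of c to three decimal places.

-0.945c

β_A = 0.753, β_B = -0.665.
Transform to A's frame with the inverse velocity-addition law: u' = (u − v)/(1 − uv/c²), taking u = β_B and v = β_A.
u' = (-0.665 − 0.753) / (1 − (0.753)(-0.665)) = -1.4180/1.5007 = -0.9449.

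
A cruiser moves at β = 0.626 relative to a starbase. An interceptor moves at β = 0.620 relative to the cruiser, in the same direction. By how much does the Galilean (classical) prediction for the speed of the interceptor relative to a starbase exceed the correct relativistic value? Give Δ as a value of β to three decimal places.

Galilean: u_cl = 0.620 + 0.626 = 1.2460.
Relativistic: u_rel = (0.620 + 0.626) / (1 + 0.620·0.626) = 1.2460/1.3881 = 0.8976.
Δ = 1.2460 − 0.8976 = 0.3484.
(The classical prediction exceeds c; the relativistic result does not.)

Δ = 0.348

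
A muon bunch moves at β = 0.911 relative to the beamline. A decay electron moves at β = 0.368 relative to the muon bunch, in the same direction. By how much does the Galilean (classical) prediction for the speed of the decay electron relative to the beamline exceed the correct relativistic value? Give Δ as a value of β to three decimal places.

Galilean: u_cl = 0.368 + 0.911 = 1.2790.
Relativistic: u_rel = (0.368 + 0.911) / (1 + 0.368·0.911) = 1.2790/1.3352 = 0.9579.
Δ = 1.2790 − 0.9579 = 0.3211.
(The classical prediction exceeds c; the relativistic result does not.)

Δ = 0.321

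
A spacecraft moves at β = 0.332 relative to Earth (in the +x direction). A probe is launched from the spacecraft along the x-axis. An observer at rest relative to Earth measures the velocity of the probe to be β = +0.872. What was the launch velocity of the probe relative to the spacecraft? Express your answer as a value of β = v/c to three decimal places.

β = +0.760

Invert the composition law: u' = (u − v)/(1 − uv/c²).
u' = (0.872 − 0.332) / (1 − (0.872)(0.332)) = 0.5400/0.7105 = 0.7600.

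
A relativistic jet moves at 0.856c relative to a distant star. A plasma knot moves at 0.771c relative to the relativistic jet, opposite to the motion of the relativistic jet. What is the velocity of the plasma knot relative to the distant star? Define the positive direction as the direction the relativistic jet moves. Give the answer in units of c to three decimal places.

+0.250c

With v = 0.856 and u' = -0.771 (in units of c),
u = (u' + v)/(1 + u'v/c²):
u = (-0.771 + 0.856) / (1 + (-0.771)·0.856) = 0.0850/0.3400 = 0.2500
(Galilean addition would give +0.085c.)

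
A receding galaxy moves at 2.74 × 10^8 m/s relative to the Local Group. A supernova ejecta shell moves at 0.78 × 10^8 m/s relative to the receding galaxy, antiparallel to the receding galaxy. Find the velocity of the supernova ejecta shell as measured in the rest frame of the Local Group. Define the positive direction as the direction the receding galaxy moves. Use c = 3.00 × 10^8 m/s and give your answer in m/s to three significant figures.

In units of c (dividing by 3.00 × 10^8 m/s): v = 0.913, u' = -0.260.
u = (u' + v)/(1 + u'v/c²):
u = (-0.260 + 0.913) / (1 + (-0.260)·0.913) = 0.6533/0.7625 = 0.8568
Converting back: u = 0.8568 × 3.00 × 10^8 m/s.

+2.57 × 10^8 m/s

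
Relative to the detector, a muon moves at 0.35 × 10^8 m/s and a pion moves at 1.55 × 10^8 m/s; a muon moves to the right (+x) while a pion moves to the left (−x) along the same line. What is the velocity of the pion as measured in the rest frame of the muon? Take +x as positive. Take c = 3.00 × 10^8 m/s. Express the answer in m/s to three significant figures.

β_A = 0.117, β_B = -0.517 (dividing each by c = 3.00 × 10^8 m/s).
Transform to A's frame with the inverse velocity-addition law: u' = (u − v)/(1 − uv/c²), taking u = β_B and v = β_A.
u' = (-0.517 − 0.117) / (1 − (0.117)(-0.517)) = -0.6333/1.0603 = -0.5973.
u' = -0.5973 × 3.00 × 10^8 m/s.

-1.79 × 10^8 m/s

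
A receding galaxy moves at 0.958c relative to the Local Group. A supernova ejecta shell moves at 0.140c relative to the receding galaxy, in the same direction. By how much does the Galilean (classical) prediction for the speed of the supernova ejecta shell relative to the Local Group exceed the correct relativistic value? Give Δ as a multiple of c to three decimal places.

Galilean: u_cl = 0.140 + 0.958 = 1.0980.
Relativistic: u_rel = (0.140 + 0.958) / (1 + 0.140·0.958) = 1.0980/1.1341 = 0.9682.
Δ = 1.0980 − 0.9682 = 0.1298.
(The classical prediction exceeds c; the relativistic result does not.)

Δ = 0.130c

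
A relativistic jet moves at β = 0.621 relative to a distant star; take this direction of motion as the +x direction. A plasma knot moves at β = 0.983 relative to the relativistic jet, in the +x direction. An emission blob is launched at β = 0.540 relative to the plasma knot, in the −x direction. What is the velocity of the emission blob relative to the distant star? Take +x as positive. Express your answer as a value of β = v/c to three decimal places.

β = +0.987

Apply u = (u' + v)/(1 + u'v/c²) successively, working outward toward the distant star.
Start: velocity of the relativistic jet relative to the distant star = 0.6210c.
Compose with the plasma knot (u' = 0.983 in the relativistic jet frame): u_1 = (0.983 + 0.621) / (1 + 0.983·0.621) = 1.6040/1.6104 = 0.9960.
Compose with the emission blob (u' = -0.540 in the plasma knot frame): u_2 = (-0.540 + 0.996) / (1 + (-0.540)·0.996) = 0.4560/0.4622 = 0.9867.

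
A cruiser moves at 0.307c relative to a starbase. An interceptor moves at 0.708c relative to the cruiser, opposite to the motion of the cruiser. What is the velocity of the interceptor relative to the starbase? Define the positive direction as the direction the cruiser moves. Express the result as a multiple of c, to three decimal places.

With v = 0.307 and u' = -0.708 (in units of c),
u = (u' + v)/(1 + u'v/c²):
u = (-0.708 + 0.307) / (1 + (-0.708)·0.307) = -0.4010/0.7826 = -0.5124

-0.512c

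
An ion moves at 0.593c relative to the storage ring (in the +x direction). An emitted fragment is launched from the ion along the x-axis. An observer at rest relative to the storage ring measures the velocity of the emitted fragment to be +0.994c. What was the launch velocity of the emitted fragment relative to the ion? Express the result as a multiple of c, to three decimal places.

Invert the composition law: u' = (u − v)/(1 − uv/c²).
u' = (0.994 − 0.593) / (1 − (0.994)(0.593)) = 0.4010/0.4106 = 0.9767.

+0.977c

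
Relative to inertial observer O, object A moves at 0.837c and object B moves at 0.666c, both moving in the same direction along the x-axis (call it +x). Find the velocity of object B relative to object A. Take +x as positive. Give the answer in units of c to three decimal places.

β_A = 0.837, β_B = 0.666.
Transform to A's frame with the inverse velocity-addition law: u' = (u − v)/(1 − uv/c²), taking u = β_B and v = β_A.
u' = (0.666 − 0.837) / (1 − (0.837)(0.666)) = -0.1710/0.4426 = -0.3864.

-0.386c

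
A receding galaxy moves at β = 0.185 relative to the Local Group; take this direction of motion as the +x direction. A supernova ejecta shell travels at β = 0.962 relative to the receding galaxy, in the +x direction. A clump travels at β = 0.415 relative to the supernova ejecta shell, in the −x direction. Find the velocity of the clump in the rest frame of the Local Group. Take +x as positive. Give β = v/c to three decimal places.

Apply u = (u' + v)/(1 + u'v/c²) successively, working outward toward the Local Group.
Start: velocity of the receding galaxy relative to the Local Group = 0.1850c.
Compose with the supernova ejecta shell (u' = 0.962 in the receding galaxy frame): u_1 = (0.962 + 0.185) / (1 + 0.962·0.185) = 1.1470/1.1780 = 0.9737.
Compose with the clump (u' = -0.415 in the supernova ejecta shell frame): u_2 = (-0.415 + 0.974) / (1 + (-0.415)·0.974) = 0.5587/0.5959 = 0.9376.

β = +0.938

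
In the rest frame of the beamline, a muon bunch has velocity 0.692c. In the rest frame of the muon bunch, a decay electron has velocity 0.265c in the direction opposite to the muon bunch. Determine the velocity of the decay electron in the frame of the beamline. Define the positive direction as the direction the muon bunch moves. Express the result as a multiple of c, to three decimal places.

With v = 0.692 and u' = -0.265 (in units of c),
u = (u' + v)/(1 + u'v/c²):
u = (-0.265 + 0.692) / (1 + (-0.265)·0.692) = 0.4270/0.8166 = 0.5229

+0.523c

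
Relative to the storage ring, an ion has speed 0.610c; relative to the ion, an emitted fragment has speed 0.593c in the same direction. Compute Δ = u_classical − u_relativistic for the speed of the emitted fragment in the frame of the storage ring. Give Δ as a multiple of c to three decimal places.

Galilean: u_cl = 0.593 + 0.610 = 1.2030.
Relativistic: u_rel = (0.593 + 0.610) / (1 + 0.593·0.610) = 1.2030/1.3617 = 0.8834.
Δ = 1.2030 − 0.8834 = 0.3196.
(The classical prediction exceeds c; the relativistic result does not.)

Δ = 0.320c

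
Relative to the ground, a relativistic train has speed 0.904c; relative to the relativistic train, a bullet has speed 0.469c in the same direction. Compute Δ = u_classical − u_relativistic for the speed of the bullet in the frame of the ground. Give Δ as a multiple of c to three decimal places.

Galilean: u_cl = 0.469 + 0.904 = 1.3730.
Relativistic: u_rel = (0.469 + 0.904) / (1 + 0.469·0.904) = 1.3730/1.4240 = 0.9642.
Δ = 1.3730 − 0.9642 = 0.4088.
(The classical prediction exceeds c; the relativistic result does not.)

Δ = 0.409c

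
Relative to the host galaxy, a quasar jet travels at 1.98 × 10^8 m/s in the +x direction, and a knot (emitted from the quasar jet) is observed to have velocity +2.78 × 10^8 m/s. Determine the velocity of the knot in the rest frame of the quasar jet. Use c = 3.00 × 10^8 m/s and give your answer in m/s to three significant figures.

+2.06 × 10^8 m/s

v = 0.660c, u = 0.927c.
Invert the composition law: u' = (u − v)/(1 − uv/c²).
u' = (0.927 − 0.660) / (1 − (0.927)(0.660)) = 0.2667/0.3884 = 0.6866.
u' = 0.6866 × 3.00 × 10^8 m/s.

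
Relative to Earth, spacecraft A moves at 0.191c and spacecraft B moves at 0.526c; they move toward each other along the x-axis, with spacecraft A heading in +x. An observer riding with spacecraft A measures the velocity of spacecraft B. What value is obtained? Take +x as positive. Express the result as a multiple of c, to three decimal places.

β_A = 0.191, β_B = -0.526.
Transform to A's frame with the inverse velocity-addition law: u' = (u − v)/(1 − uv/c²), taking u = β_B and v = β_A.
u' = (-0.526 − 0.191) / (1 − (0.191)(-0.526)) = -0.7170/1.1005 = -0.6515.

-0.652c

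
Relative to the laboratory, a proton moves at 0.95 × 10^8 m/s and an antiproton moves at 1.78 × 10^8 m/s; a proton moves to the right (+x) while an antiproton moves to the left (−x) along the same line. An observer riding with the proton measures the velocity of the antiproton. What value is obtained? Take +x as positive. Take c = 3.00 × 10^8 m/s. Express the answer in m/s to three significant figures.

β_A = 0.317, β_B = -0.593 (dividing each by c = 3.00 × 10^8 m/s).
Transform to A's frame with the inverse velocity-addition law: u' = (u − v)/(1 − uv/c²), taking u = β_B and v = β_A.
u' = (-0.593 − 0.317) / (1 − (0.317)(-0.593)) = -0.9100/1.1879 = -0.7661.
u' = -0.7661 × 3.00 × 10^8 m/s.

-2.30 × 10^8 m/s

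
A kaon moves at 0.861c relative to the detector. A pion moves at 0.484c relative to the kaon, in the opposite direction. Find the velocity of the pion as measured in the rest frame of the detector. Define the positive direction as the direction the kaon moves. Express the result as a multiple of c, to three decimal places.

+0.646c

With v = 0.861 and u' = -0.484 (in units of c),
u = (u' + v)/(1 + u'v/c²):
u = (-0.484 + 0.861) / (1 + (-0.484)·0.861) = 0.3770/0.5833 = 0.6463
(Galilean addition would give +0.377c.)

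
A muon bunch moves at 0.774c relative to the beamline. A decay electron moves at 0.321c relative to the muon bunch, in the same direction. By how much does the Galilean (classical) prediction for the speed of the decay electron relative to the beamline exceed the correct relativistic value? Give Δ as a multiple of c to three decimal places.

Δ = 0.218c

Galilean: u_cl = 0.321 + 0.774 = 1.0950.
Relativistic: u_rel = (0.321 + 0.774) / (1 + 0.321·0.774) = 1.0950/1.2485 = 0.8771.
Δ = 1.0950 − 0.8771 = 0.2179.
(The classical prediction exceeds c; the relativistic result does not.)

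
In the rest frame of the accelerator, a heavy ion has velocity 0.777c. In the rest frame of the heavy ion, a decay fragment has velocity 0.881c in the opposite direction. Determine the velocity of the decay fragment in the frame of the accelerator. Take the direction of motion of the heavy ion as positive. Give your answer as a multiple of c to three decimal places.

With v = 0.777 and u' = -0.881 (in units of c),
u = (u' + v)/(1 + u'v/c²):
u = (-0.881 + 0.777) / (1 + (-0.881)·0.777) = -0.1040/0.3155 = -0.3297
(Galilean addition would give -0.104c.)

-0.330c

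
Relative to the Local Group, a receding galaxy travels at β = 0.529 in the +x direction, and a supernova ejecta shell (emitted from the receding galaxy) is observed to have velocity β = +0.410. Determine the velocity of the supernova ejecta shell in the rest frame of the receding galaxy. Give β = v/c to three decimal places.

Invert the composition law: u' = (u − v)/(1 − uv/c²).
u' = (0.410 − 0.529) / (1 − (0.410)(0.529)) = -0.1190/0.7831 = -0.1520.

β = -0.152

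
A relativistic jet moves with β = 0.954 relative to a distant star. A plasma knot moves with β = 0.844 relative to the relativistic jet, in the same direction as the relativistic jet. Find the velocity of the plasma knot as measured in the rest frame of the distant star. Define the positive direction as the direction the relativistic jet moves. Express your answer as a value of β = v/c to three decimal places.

With v = 0.954 and u' = 0.844 (in units of c),
u = (u' + v)/(1 + u'v/c²):
u = (0.844 + 0.954) / (1 + 0.844·0.954) = 1.7980/1.8052 = 0.9960

β = 0.996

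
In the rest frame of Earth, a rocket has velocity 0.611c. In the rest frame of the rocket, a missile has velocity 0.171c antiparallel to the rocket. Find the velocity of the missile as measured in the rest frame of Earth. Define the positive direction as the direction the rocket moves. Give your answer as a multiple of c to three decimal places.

With v = 0.611 and u' = -0.171 (in units of c),
u = (u' + v)/(1 + u'v/c²):
u = (-0.171 + 0.611) / (1 + (-0.171)·0.611) = 0.4400/0.8955 = 0.4913
(Galilean addition would give +0.440c.)

+0.491c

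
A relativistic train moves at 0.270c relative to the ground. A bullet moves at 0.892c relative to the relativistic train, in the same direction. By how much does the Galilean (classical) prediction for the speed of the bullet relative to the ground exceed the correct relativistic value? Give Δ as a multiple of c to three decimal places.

Δ = 0.226c

Galilean: u_cl = 0.892 + 0.270 = 1.1620.
Relativistic: u_rel = (0.892 + 0.270) / (1 + 0.892·0.270) = 1.1620/1.2408 = 0.9365.
Δ = 1.1620 − 0.9365 = 0.2255.
(The classical prediction exceeds c; the relativistic result does not.)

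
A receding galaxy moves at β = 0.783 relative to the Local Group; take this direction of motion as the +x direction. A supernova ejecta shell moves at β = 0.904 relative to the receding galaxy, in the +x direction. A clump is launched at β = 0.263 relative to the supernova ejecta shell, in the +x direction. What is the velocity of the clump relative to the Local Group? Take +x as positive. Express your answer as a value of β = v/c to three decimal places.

Apply u = (u' + v)/(1 + u'v/c²) successively, working outward toward the Local Group.
Start: velocity of the receding galaxy relative to the Local Group = 0.7830c.
Compose with the supernova ejecta shell (u' = 0.904 in the receding galaxy frame): u_1 = (0.904 + 0.783) / (1 + 0.904·0.783) = 1.6870/1.7078 = 0.9878.
Compose with the clump (u' = 0.263 in the supernova ejecta shell frame): u_2 = (0.263 + 0.988) / (1 + 0.263·0.988) = 1.2508/1.2598 = 0.9929.

β = 0.993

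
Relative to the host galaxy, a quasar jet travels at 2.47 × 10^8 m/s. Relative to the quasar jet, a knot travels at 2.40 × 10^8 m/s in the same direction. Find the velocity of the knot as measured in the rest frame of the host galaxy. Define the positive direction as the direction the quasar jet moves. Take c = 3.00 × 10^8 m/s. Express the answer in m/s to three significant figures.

In units of c (dividing by 3.00 × 10^8 m/s): v = 0.823, u' = 0.800.
u = (u' + v)/(1 + u'v/c²):
u = (0.800 + 0.823) / (1 + 0.800·0.823) = 1.6233/1.6587 = 0.9787
(Galilean addition would give +1.623c, exceeding c.)
Converting back: u = 0.9787 × 3.00 × 10^8 m/s.

2.94 × 10^8 m/s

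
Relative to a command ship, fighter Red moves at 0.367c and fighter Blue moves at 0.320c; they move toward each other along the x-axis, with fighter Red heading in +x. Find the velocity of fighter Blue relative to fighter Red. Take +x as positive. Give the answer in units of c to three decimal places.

-0.615c

β_A = 0.367, β_B = -0.320.
Transform to A's frame with the inverse velocity-addition law: u' = (u − v)/(1 − uv/c²), taking u = β_B and v = β_A.
u' = (-0.320 − 0.367) / (1 − (0.367)(-0.320)) = -0.6870/1.1174 = -0.6148.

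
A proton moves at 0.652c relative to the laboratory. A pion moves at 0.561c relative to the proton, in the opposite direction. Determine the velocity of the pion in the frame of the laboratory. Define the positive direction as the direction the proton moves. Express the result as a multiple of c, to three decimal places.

With v = 0.652 and u' = -0.561 (in units of c),
u = (u' + v)/(1 + u'v/c²):
u = (-0.561 + 0.652) / (1 + (-0.561)·0.652) = 0.0910/0.6342 = 0.1435
(Galilean addition would give +0.091c.)

+0.143c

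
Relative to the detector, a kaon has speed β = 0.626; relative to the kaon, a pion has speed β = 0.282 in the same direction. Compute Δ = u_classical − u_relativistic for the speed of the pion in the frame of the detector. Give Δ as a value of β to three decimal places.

Δ = 0.136

Galilean: u_cl = 0.282 + 0.626 = 0.9080.
Relativistic: u_rel = (0.282 + 0.626) / (1 + 0.282·0.626) = 0.9080/1.1765 = 0.7718.
Δ = 0.9080 − 0.7718 = 0.1362.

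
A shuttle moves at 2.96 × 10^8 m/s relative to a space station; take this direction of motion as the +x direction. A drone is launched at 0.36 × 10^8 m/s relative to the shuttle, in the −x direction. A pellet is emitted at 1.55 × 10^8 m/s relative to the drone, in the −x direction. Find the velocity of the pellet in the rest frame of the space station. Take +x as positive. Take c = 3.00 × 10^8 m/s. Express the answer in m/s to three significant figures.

Apply u = (u' + v)/(1 + u'v/c²) successively, working outward toward the space station.
(Dividing each given speed by c = 3.00 × 10^8 m/s to work in units of c.)
Start: velocity of the shuttle relative to the space station = 0.9867c.
Compose with the drone (u' = -0.120 in the shuttle frame): u_1 = (-0.120 + 0.987) / (1 + (-0.120)·0.987) = 0.8667/0.8816 = 0.9831.
Compose with the pellet (u' = -0.517 in the drone frame): u_2 = (-0.517 + 0.983) / (1 + (-0.517)·0.983) = 0.4664/0.4921 = 0.9478.
So u = 0.9478 × 3.00 × 10^8 m/s.

+2.84 × 10^8 m/s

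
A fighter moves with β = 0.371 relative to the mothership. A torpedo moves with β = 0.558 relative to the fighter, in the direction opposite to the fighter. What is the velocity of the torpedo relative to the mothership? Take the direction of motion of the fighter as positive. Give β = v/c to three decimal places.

β = -0.236

With v = 0.371 and u' = -0.558 (in units of c),
u = (u' + v)/(1 + u'v/c²):
u = (-0.558 + 0.371) / (1 + (-0.558)·0.371) = -0.1870/0.7930 = -0.2358
(Galilean addition would give -0.187c.)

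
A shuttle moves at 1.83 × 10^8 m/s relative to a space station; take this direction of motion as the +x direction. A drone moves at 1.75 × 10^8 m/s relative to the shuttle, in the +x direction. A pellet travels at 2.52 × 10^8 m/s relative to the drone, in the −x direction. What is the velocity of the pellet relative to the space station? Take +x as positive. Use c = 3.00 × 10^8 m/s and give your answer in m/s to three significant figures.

Apply u = (u' + v)/(1 + u'v/c²) successively, working outward toward the space station.
(Dividing each given speed by c = 3.00 × 10^8 m/s to work in units of c.)
Start: velocity of the shuttle relative to the space station = 0.6100c.
Compose with the drone (u' = 0.583 in the shuttle frame): u_1 = (0.583 + 0.610) / (1 + 0.583·0.610) = 1.1933/1.3558 = 0.8801.
Compose with the pellet (u' = -0.840 in the drone frame): u_2 = (-0.840 + 0.880) / (1 + (-0.840)·0.880) = 0.0401/0.2607 = 0.1540.
So u = 0.1540 × 3.00 × 10^8 m/s.

+4.62 × 10^7 m/s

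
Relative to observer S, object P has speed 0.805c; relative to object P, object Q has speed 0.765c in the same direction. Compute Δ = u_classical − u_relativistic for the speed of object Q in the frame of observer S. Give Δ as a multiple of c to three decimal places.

Δ = 0.598c

Galilean: u_cl = 0.765 + 0.805 = 1.5700.
Relativistic: u_rel = (0.765 + 0.805) / (1 + 0.765·0.805) = 1.5700/1.6158 = 0.9716.
Δ = 1.5700 − 0.9716 = 0.5984.
(The classical prediction exceeds c; the relativistic result does not.)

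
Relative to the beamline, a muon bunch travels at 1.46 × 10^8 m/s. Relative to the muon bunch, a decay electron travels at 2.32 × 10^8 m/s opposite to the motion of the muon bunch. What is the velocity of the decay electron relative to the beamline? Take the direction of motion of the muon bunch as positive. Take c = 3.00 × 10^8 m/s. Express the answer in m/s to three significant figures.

In units of c (dividing by 3.00 × 10^8 m/s): v = 0.487, u' = -0.773.
u = (u' + v)/(1 + u'v/c²):
u = (-0.773 + 0.487) / (1 + (-0.773)·0.487) = -0.2867/0.6236 = -0.4597
Converting back: u = -0.4597 × 3.00 × 10^8 m/s.

-1.38 × 10^8 m/s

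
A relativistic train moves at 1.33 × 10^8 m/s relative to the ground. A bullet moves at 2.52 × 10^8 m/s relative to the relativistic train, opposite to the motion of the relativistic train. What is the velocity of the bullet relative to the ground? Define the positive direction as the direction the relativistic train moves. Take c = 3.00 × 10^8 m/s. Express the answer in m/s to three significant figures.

-1.90 × 10^8 m/s

In units of c (dividing by 3.00 × 10^8 m/s): v = 0.443, u' = -0.840.
u = (u' + v)/(1 + u'v/c²):
u = (-0.840 + 0.443) / (1 + (-0.840)·0.443) = -0.3967/0.6276 = -0.6320
(Galilean addition would give -0.397c.)
Converting back: u = -0.6320 × 3.00 × 10^8 m/s.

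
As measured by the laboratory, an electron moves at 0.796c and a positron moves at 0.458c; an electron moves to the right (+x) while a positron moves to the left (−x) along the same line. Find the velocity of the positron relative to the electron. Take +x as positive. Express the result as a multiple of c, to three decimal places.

β_A = 0.796, β_B = -0.458.
Transform to A's frame with the inverse velocity-addition law: u' = (u − v)/(1 − uv/c²), taking u = β_B and v = β_A.
u' = (-0.458 − 0.796) / (1 − (0.796)(-0.458)) = -1.2540/1.3646 = -0.9190.

-0.919c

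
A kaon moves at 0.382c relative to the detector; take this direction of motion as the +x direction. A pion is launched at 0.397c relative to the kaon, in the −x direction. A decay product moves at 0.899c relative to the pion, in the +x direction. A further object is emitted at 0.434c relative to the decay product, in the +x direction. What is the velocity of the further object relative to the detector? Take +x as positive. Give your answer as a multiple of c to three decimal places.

Apply u = (u' + v)/(1 + u'v/c²) successively, working outward toward the detector.
Start: velocity of the kaon relative to the detector = 0.3820c.
Compose with the pion (u' = -0.397 in the kaon frame): u_1 = (-0.397 + 0.382) / (1 + (-0.397)·0.382) = -0.0150/0.8483 = -0.0177.
Compose with the decay product (u' = 0.899 in the pion frame): u_2 = (0.899 + (-0.018)) / (1 + 0.899·(-0.018)) = 0.8813/0.9841 = 0.8956.
Compose with the further object (u' = 0.434 in the decay product frame): u_3 = (0.434 + 0.896) / (1 + 0.434·0.896) = 1.3296/1.3887 = 0.9574.

+0.957c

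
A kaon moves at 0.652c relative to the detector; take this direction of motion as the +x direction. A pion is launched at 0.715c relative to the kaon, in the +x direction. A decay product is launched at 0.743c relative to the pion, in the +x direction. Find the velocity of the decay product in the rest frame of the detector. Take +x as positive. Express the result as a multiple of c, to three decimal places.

0.990c

Apply u = (u' + v)/(1 + u'v/c²) successively, working outward toward the detector.
Start: velocity of the kaon relative to the detector = 0.6520c.
Compose with the pion (u' = 0.715 in the kaon frame): u_1 = (0.715 + 0.652) / (1 + 0.715·0.652) = 1.3670/1.4662 = 0.9324.
Compose with the decay product (u' = 0.743 in the pion frame): u_2 = (0.743 + 0.932) / (1 + 0.743·0.932) = 1.6754/1.6927 = 0.9897.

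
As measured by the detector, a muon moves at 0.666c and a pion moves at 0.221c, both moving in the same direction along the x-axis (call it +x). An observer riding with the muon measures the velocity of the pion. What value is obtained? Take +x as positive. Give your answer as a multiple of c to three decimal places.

β_A = 0.666, β_B = 0.221.
Transform to A's frame with the inverse velocity-addition law: u' = (u − v)/(1 − uv/c²), taking u = β_B and v = β_A.
u' = (0.221 − 0.666) / (1 − (0.666)(0.221)) = -0.4450/0.8528 = -0.5218.

-0.522c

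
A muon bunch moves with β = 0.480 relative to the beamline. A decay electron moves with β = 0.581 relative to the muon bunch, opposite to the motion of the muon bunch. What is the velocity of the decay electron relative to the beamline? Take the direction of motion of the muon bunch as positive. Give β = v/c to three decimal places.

With v = 0.480 and u' = -0.581 (in units of c),
u = (u' + v)/(1 + u'v/c²):
u = (-0.581 + 0.480) / (1 + (-0.581)·0.480) = -0.1010/0.7211 = -0.1401

β = -0.140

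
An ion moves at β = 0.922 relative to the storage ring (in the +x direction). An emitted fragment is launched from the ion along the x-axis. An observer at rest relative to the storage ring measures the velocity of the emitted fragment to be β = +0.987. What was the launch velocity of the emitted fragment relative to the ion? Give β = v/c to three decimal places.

Invert the composition law: u' = (u − v)/(1 − uv/c²).
u' = (0.987 − 0.922) / (1 − (0.987)(0.922)) = 0.0650/0.0900 = 0.7223.

β = +0.722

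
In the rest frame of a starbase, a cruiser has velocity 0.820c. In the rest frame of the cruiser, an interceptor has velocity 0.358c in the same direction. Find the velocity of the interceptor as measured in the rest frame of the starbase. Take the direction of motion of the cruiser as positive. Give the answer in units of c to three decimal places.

0.911c

With v = 0.820 and u' = 0.358 (in units of c),
u = (u' + v)/(1 + u'v/c²):
u = (0.358 + 0.820) / (1 + 0.358·0.820) = 1.1780/1.2936 = 0.9107
(Galilean addition would give +1.178c, exceeding c.)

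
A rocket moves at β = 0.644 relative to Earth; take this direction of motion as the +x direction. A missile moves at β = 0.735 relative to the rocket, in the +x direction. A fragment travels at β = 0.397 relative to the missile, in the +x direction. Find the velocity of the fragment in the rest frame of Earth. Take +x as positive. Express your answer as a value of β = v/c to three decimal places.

β = 0.972

Apply u = (u' + v)/(1 + u'v/c²) successively, working outward toward Earth.
Start: velocity of the rocket relative to Earth = 0.6440c.
Compose with the missile (u' = 0.735 in the rocket frame): u_1 = (0.735 + 0.644) / (1 + 0.735·0.644) = 1.3790/1.4733 = 0.9360.
Compose with the fragment (u' = 0.397 in the missile frame): u_2 = (0.397 + 0.936) / (1 + 0.397·0.936) = 1.3330/1.3716 = 0.9718.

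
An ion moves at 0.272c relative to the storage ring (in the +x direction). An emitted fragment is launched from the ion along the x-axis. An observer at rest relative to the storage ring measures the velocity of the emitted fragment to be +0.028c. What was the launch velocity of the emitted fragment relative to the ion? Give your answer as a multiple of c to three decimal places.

-0.246c

Invert the composition law: u' = (u − v)/(1 − uv/c²).
u' = (0.028 − 0.272) / (1 − (0.028)(0.272)) = -0.2440/0.9924 = -0.2459.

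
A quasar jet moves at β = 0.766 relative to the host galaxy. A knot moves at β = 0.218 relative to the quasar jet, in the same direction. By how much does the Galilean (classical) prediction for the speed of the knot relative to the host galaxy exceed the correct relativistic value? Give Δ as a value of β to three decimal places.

Galilean: u_cl = 0.218 + 0.766 = 0.9840.
Relativistic: u_rel = (0.218 + 0.766) / (1 + 0.218·0.766) = 0.9840/1.1670 = 0.8432.
Δ = 0.9840 − 0.8432 = 0.1408.

Δ = 0.141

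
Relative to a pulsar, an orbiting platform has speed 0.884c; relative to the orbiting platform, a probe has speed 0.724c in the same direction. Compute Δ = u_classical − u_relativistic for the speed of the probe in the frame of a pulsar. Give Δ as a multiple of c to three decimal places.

Galilean: u_cl = 0.724 + 0.884 = 1.6080.
Relativistic: u_rel = (0.724 + 0.884) / (1 + 0.724·0.884) = 1.6080/1.6400 = 0.9805.
Δ = 1.6080 − 0.9805 = 0.6275.
(The classical prediction exceeds c; the relativistic result does not.)

Δ = 0.628c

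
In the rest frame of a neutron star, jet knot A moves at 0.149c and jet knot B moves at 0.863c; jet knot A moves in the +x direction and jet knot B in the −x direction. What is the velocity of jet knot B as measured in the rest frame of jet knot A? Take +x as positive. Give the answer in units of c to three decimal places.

β_A = 0.149, β_B = -0.863.
Transform to A's frame with the inverse velocity-addition law: u' = (u − v)/(1 − uv/c²), taking u = β_B and v = β_A.
u' = (-0.863 − 0.149) / (1 − (0.149)(-0.863)) = -1.0120/1.1286 = -0.8967.

-0.897c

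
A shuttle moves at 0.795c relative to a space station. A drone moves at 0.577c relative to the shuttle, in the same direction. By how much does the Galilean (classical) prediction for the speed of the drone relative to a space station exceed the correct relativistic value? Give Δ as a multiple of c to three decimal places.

Δ = 0.431c

Galilean: u_cl = 0.577 + 0.795 = 1.3720.
Relativistic: u_rel = (0.577 + 0.795) / (1 + 0.577·0.795) = 1.3720/1.4587 = 0.9406.
Δ = 1.3720 − 0.9406 = 0.4314.
(The classical prediction exceeds c; the relativistic result does not.)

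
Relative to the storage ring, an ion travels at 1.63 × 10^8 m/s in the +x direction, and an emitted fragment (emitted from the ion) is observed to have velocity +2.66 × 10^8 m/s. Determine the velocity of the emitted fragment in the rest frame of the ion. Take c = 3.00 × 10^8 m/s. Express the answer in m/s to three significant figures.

+1.99 × 10^8 m/s

v = 0.543c, u = 0.887c.
Invert the composition law: u' = (u − v)/(1 − uv/c²).
u' = (0.887 − 0.543) / (1 − (0.887)(0.543)) = 0.3433/0.5182 = 0.6625.
u' = 0.6625 × 3.00 × 10^8 m/s.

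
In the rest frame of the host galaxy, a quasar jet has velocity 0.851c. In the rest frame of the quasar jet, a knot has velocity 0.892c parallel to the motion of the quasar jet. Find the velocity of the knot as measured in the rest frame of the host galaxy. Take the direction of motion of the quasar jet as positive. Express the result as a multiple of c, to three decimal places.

0.991c

With v = 0.851 and u' = 0.892 (in units of c),
u = (u' + v)/(1 + u'v/c²):
u = (0.892 + 0.851) / (1 + 0.892·0.851) = 1.7430/1.7591 = 0.9909
(Galilean addition would give +1.743c, exceeding c.)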